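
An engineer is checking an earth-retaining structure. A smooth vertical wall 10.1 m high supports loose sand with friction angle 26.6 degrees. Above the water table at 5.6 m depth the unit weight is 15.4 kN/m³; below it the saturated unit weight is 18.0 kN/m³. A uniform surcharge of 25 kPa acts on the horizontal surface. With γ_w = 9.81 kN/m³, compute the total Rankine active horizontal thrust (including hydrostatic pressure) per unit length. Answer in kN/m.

K_a = tan²(45° − φ/2) = 0.3814.
γ' = 18.0 − 9.81 = 8.190 kN/m³. h₂ = H − d_w = 4.5 m.
σ'_h: at surface K_a·q = 9.536; at WT K_a(q+γd_w) = 42.43; at base K_a(q+γd_w+γ'h₂) = 56.49 kPa.
P₁ = ½(9.536+42.43)×5.6 = 145.5; P₂ = ½(42.43+56.49)×4.5 = 222.6; P_w = ½γ_w h₂² = 99.33.
Total = 145.5+222.6+99.33 = 467.4 kN/m.

467 kN/m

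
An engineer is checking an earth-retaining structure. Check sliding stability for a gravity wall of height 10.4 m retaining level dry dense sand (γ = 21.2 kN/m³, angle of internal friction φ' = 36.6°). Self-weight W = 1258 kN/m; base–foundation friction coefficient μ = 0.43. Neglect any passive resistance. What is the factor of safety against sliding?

1.87

K_a = tan²(45° − 36.6°/2) = 0.2530.
P_a = ½K_aγH² = 0.5×0.2530×21.2×10.4² = 290.0 kN/m, acting at H/3 = 3.467 m above the base.
FS_sliding = μW / P_a = 0.43×1258 / 290.0 = 1.865.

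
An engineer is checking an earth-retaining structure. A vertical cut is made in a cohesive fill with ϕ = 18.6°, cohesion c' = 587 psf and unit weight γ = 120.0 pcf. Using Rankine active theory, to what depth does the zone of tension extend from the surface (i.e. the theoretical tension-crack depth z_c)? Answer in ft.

K_a = tan²(45° − 18.6°/2) = 0.5163; √K_a = 0.7186.
The active pressure is zero where K_a γ z = 2c√K_a, so z_c = 2c/(γ√K_a) = 2×587/(120.0×0.7186) = 13.61 ft.

13.6 ft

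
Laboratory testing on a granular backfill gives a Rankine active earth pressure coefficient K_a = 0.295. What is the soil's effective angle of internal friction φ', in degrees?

K_a = tan²(45° − φ/2) ⇒ 45° − φ/2 = arctan(√0.295) = 28.51°.
φ = 2(45° − 28.51°) = 32.98°.

33.0°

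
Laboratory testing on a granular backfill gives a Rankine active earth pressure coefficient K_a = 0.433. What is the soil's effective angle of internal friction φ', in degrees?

K_a = tan²(45° − φ/2) ⇒ 45° − φ/2 = arctan(√0.433) = 33.35°.
φ = 2(45° − 33.35°) = 23.31°.

23.3°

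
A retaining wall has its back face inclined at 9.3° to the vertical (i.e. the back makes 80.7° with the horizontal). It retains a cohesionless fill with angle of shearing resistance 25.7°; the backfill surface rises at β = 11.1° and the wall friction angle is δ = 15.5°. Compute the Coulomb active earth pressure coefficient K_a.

0.511

K_a = sin²(α+φ) / [sin²α · sin(α−δ) · (1 + √{sin(φ+δ)sin(φ−β) / (sin(α−δ)sin(α+β))})²].
With α = 80.7°, φ = 25.7°, δ = 15.5°, β = 11.1°: K_a = 0.5106.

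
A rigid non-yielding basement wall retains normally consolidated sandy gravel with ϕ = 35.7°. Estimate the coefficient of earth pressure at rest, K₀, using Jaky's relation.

K₀ = 1 − sin φ' = 1 − sin 35.7° = 0.4165.

0.416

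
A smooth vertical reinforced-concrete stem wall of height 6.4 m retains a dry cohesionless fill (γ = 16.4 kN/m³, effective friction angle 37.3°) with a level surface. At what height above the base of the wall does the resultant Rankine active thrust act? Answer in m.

K_a = 0.2453.
The pressure distribution is triangular, so the resultant acts at H/3 above the base = 6.4/3 = 2.133 m.

2.13 m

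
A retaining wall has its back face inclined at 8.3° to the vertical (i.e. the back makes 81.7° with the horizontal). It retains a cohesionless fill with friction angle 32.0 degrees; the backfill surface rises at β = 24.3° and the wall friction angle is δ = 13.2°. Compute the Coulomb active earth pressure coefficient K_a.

K_a = sin²(α+φ) / [sin²α · sin(α−δ) · (1 + √{sin(φ+δ)sin(φ−β) / (sin(α−δ)sin(α+β))})²].
With α = 81.7°, φ = 32.0°, δ = 13.2°, β = 24.3°: K_a = 0.5234.

0.523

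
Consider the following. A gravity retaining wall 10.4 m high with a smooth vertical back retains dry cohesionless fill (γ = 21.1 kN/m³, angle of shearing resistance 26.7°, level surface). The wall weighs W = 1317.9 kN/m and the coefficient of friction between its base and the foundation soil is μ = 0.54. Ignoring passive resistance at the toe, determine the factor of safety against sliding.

1.64

K_a = tan²(45° − 26.7°/2) = 0.3800.
P_a = ½K_aγH² = 0.5×0.3800×21.1×10.4² = 433.6 kN/m, acting at H/3 = 3.467 m above the base.
FS_sliding = μW / P_a = 0.54×1317.9 / 433.6 = 1.641.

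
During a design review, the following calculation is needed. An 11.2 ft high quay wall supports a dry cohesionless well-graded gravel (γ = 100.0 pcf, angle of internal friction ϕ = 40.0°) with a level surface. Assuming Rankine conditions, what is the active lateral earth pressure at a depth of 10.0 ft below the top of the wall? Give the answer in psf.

217 psf

K_a = (1 − sin φ)/(1 + sin φ) = 0.2174.
σ_h = K_a γ z = 0.2174 × 100.0 × 10.0 = 217.4 psf.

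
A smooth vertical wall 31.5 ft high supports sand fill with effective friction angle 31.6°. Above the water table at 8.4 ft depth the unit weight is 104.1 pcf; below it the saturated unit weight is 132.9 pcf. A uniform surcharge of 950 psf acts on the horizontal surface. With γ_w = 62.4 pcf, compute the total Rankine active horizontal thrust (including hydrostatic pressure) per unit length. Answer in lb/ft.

K_a = tan²(45° − φ/2) = 0.3123.
γ' = 132.9 − 62.4 = 70.50 pcf. h₂ = H − d_w = 23.1 ft.
σ'_h: at surface K_a·q = 296.7; at WT K_a(q+γd_w) = 569.9; at base K_a(q+γd_w+γ'h₂) = 1079 psf.
P₁ = ½(296.7+569.9)×8.4 = 3640; P₂ = ½(569.9+1079)×23.1 = 19040; P_w = ½γ_w h₂² = 16650.
Total = 3640+19040+16650 = 39330 lb/ft.

39300 lb/ft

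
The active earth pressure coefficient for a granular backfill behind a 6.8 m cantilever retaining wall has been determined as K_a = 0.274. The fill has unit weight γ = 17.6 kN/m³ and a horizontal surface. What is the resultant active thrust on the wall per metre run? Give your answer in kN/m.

P = ½ K_a γ H² = 0.5 × 0.274 × 17.6 × 6.8² = 111.5 kN/m.

111 kN/m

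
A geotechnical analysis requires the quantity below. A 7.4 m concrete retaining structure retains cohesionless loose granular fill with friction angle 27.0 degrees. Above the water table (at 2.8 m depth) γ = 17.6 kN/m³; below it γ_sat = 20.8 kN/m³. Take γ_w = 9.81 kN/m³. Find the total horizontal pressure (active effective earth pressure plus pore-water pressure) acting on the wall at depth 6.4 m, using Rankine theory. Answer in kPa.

K_a = (1 − sin φ)/(1 + sin φ) = 0.3755.
γ' = 20.8 − 9.81 = 10.99 kN/m³.
Effective vertical stress at 6.4 m: σ'_v = 17.6×2.8 + 10.99×3.60 = 88.84 kPa.
σ'_h = K_a σ'_v = 0.3755 × 88.84 = 33.36 kPa; u = γ_w × 3.60 = 35.32 kPa.
Total σ_h = 33.36 + 35.32 = 68.68 kPa.

68.7 kPa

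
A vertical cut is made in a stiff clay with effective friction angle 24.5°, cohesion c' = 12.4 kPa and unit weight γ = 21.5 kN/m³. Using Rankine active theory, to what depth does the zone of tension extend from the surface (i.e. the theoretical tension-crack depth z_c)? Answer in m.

K_a = tan²(45° − 24.5°/2) = 0.4137; √K_a = 0.6432.
The active pressure is zero where K_a γ z = 2c√K_a, so z_c = 2c/(γ√K_a) = 2×12.4/(21.5×0.6432) = 1.793 m.

1.79 m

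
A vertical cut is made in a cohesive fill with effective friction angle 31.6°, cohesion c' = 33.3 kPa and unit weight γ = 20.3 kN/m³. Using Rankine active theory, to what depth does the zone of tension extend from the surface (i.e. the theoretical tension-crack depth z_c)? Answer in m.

K_a = tan²(45° − 31.6°/2) = 0.3123; √K_a = 0.5589.
The active pressure is zero where K_a γ z = 2c√K_a, so z_c = 2c/(γ√K_a) = 2×33.3/(20.3×0.5589) = 5.870 m.

5.87 m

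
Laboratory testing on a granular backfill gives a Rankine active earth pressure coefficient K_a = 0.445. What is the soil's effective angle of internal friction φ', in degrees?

K_a = tan²(45° − φ/2) ⇒ 45° − φ/2 = arctan(√0.445) = 33.71°.
φ = 2(45° − 33.71°) = 22.59°.

22.6°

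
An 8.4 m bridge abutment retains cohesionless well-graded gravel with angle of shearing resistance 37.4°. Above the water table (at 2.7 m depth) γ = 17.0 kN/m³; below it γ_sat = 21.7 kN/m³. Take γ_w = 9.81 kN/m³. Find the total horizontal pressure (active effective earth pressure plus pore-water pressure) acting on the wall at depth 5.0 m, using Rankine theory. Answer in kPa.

40.5 kPa

K_a = (1 − sin φ)/(1 + sin φ) = 0.2443.
γ' = 21.7 − 9.81 = 11.89 kN/m³.
Effective vertical stress at 5.0 m: σ'_v = 17.0×2.7 + 11.89×2.30 = 73.25 kPa.
σ'_h = K_a σ'_v = 0.2443 × 73.25 = 17.89 kPa; u = γ_w × 2.30 = 22.56 kPa.
Total σ_h = 17.89 + 22.56 = 40.45 kPa.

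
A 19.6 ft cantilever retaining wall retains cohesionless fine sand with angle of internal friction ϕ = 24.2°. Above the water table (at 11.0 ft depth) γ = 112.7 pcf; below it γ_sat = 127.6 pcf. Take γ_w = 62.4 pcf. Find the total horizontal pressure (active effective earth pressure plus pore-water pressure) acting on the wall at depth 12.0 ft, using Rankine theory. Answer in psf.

K_a = (1 − sin φ)/(1 + sin φ) = 0.4185.
γ' = 127.6 − 62.4 = 65.20 pcf.
Effective vertical stress at 12.0 ft: σ'_v = 112.7×11.0 + 65.20×1.00 = 1305 psf.
σ'_h = K_a σ'_v = 0.4185 × 1305 = 546.1 psf; u = γ_w × 1.00 = 62.40 psf.
Total σ_h = 546.1 + 62.40 = 608.5 psf.

609 psf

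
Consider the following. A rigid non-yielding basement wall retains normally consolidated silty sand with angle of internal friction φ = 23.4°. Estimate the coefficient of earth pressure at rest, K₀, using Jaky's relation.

0.603

K₀ = 1 − sin φ' = 1 − sin 23.4° = 0.6029.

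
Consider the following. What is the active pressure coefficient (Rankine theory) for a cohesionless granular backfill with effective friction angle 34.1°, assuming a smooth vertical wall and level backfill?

0.282

K_a = (1 − sin φ)/(1 + sin φ) = (1 − sin 34.1°)/(1 + sin 34.1°) = 0.2815.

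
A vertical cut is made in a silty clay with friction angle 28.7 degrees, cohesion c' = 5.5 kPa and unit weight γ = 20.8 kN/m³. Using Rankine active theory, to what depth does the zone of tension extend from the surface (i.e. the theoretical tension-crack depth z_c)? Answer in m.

K_a = tan²(45° − 28.7°/2) = 0.3511; √K_a = 0.5926.
The active pressure is zero where K_a γ z = 2c√K_a, so z_c = 2c/(γ√K_a) = 2×5.5/(20.8×0.5926) = 0.8925 m.

0.892 m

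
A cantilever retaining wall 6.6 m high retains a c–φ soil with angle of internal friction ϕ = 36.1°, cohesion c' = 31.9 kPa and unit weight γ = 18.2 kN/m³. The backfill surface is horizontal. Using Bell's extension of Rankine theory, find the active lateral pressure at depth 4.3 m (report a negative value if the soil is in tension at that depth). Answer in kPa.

-12.2 kPa

K_a = (1 − sin φ)/(1 + sin φ) = 0.2585.
σ_a = K_a γ z − 2c√K_a = 0.2585×18.2×4.3 − 2×31.9×0.5084 = -12.21 kPa.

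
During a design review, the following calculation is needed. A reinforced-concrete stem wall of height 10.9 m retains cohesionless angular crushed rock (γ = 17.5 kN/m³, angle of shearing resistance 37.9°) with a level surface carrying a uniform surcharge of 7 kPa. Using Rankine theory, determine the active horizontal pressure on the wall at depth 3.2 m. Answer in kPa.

15.1 kPa

K_a = (1 − sin φ)/(1 + sin φ) = 0.2389.
σ_v = γz + q = 17.5 × 3.2 + 7 = 63.00 kPa.
σ_h = K_a σ_v = 0.2389 × 63.00 = 15.05 kPa.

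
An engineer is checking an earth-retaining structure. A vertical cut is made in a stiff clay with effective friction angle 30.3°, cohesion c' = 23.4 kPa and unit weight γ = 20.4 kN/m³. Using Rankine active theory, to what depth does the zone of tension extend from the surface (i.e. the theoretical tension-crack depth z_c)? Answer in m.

4.00 m

K_a = tan²(45° − 30.3°/2) = 0.3293; √K_a = 0.5739.
The active pressure is zero where K_a γ z = 2c√K_a, so z_c = 2c/(γ√K_a) = 2×23.4/(20.4×0.5739) = 3.998 m.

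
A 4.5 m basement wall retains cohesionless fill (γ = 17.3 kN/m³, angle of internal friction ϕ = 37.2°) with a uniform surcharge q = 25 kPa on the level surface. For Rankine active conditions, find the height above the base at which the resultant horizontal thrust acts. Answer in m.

K_a = 0.2464.
Triangular part P₁ = ½K_aγH² = 43.16 at H/3 = 1.500 m; rectangular part P₂ = K_a q H = 27.72 at H/2 = 2.250 m.
ȳ = (P₁·1.500 + P₂·2.250)/(P₁+P₂) = 1.793 m.

1.79 m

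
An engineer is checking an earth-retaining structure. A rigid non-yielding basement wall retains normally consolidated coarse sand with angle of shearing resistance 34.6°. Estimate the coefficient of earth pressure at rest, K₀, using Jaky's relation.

K₀ = 1 − sin φ' = 1 − sin 34.6° = 0.4322.

0.432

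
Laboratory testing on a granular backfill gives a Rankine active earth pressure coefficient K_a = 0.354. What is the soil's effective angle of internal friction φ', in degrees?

K_a = tan²(45° − φ/2) ⇒ 45° − φ/2 = arctan(√0.354) = 30.75°.
φ = 2(45° − 30.75°) = 28.50°.

28.5°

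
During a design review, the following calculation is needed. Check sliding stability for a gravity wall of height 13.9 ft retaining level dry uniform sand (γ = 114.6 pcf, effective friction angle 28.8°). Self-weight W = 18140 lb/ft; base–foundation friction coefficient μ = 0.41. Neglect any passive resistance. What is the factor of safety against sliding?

1.92

K_a = tan²(45° − 28.8°/2) = 0.3498.
P_a = ½K_aγH² = 0.5×0.3498×114.6×13.9² = 3872 lb/ft, acting at H/3 = 4.633 ft above the base.
FS_sliding = μW / P_a = 0.41×18140 / 3872 = 1.921.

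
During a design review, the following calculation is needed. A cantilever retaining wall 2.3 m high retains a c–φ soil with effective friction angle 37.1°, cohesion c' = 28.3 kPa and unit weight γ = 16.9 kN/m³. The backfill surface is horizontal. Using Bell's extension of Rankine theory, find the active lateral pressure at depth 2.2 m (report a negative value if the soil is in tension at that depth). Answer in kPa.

K_a = (1 − sin φ)/(1 + sin φ) = 0.2475.
σ_a = K_a γ z − 2c√K_a = 0.2475×16.9×2.2 − 2×28.3×0.4975 = -18.96 kPa.

-19.0 kPa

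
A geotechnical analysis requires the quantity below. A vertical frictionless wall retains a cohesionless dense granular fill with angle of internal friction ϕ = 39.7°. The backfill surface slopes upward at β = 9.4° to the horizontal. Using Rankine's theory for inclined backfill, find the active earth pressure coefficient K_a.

K_a = cos β · (cos β − √(cos²β − cos²φ)) / (cos β + √(cos²β − cos²φ)).
cos β = 0.9866, cos φ = 0.7694, √(cos²β − cos²φ) = 0.6175.
K_a = 0.9866 × (0.9866 − 0.6175)/(0.9866 + 0.6175) = 0.2270.

0.227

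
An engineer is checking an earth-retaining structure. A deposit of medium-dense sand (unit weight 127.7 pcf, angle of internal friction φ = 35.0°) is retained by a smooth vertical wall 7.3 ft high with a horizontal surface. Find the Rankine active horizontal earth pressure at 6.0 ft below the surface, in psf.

K_a = (1 − sin φ)/(1 + sin φ) = 0.2710.
σ_h = K_a γ z = 0.2710 × 127.7 × 6.0 = 207.6 psf.

208 psf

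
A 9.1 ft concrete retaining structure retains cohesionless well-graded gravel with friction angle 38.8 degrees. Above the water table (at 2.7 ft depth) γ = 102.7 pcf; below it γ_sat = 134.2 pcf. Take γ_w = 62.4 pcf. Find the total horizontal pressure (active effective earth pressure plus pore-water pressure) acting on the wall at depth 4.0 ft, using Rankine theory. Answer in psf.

K_a = (1 − sin φ)/(1 + sin φ) = 0.2296.
γ' = 134.2 − 62.4 = 71.80 pcf.
Effective vertical stress at 4.0 ft: σ'_v = 102.7×2.7 + 71.80×1.30 = 370.6 psf.
σ'_h = K_a σ'_v = 0.2296 × 370.6 = 85.08 psf; u = γ_w × 1.30 = 81.12 psf.
Total σ_h = 85.08 + 81.12 = 166.2 psf.

166 psf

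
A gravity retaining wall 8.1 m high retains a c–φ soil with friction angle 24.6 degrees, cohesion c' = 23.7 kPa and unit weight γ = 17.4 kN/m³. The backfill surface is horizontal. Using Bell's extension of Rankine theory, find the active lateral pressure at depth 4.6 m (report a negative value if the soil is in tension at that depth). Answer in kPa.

K_a = (1 − sin φ)/(1 + sin φ) = 0.4121.
σ_a = K_a γ z − 2c√K_a = 0.4121×17.4×4.6 − 2×23.7×0.6420 = 2.558 kPa.

2.56 kPa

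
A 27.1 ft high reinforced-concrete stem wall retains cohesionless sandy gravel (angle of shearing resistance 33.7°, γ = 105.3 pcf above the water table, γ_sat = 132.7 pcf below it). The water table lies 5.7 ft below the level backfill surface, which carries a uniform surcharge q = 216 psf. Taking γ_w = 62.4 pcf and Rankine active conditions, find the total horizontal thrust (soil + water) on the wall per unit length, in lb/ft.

K_a = tan²(45° − φ/2) = 0.2863.
γ' = 132.7 − 62.4 = 70.30 pcf. h₂ = H − d_w = 21.4 ft.
σ'_h: at surface K_a·q = 61.84; at WT K_a(q+γd_w) = 233.7; at base K_a(q+γd_w+γ'h₂) = 664.4 psf.
P₁ = ½(61.84+233.7)×5.7 = 842.2; P₂ = ½(233.7+664.4)×21.4 = 9610; P_w = ½γ_w h₂² = 14290.
Total = 842.2+9610+14290 = 24740 lb/ft.

24700 lb/ft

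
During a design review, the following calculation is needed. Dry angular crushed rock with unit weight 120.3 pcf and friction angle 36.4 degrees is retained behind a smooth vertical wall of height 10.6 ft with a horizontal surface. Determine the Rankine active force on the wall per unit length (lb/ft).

K_a = tan²(45° − φ/2) = 0.2552.
P_a = ½ K_a γ H² = 0.5 × 0.2552 × 120.3 × 10.6² = 1725 lb/ft.

1720 lb/ft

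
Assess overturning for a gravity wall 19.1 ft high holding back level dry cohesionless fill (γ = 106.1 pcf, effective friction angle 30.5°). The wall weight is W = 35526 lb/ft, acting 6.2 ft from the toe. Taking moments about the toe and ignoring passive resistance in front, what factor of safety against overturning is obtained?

5.47

K_a = tan²(45° − 30.5°/2) = 0.3267.
P_a = ½K_aγH² = 0.5×0.3267×106.1×19.1² = 6322 lb/ft, acting at H/3 = 6.367 ft above the base.
Overturning moment M_o = P_a × H/3 = 6322 × 6.367 = 40250.
Resisting moment M_r = W × 6.2 = 35526 × 6.2 = 220300.
FS_overturning = M_r/M_o = 220300/40250 = 5.472.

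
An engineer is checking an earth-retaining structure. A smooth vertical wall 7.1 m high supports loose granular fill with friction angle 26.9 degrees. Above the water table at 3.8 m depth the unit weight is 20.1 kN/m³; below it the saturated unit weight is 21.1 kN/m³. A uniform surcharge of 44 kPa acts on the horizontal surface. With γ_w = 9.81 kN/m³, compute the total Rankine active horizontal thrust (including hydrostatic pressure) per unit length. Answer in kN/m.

344 kN/m

K_a = tan²(45° − φ/2) = 0.3770.
γ' = 21.1 − 9.81 = 11.29 kN/m³. h₂ = H − d_w = 3.3 m.
σ'_h: at surface K_a·q = 16.59; at WT K_a(q+γd_w) = 45.38; at base K_a(q+γd_w+γ'h₂) = 59.43 kPa.
P₁ = ½(16.59+45.38)×3.8 = 117.7; P₂ = ½(45.38+59.43)×3.3 = 172.9; P_w = ½γ_w h₂² = 53.42.
Total = 117.7+172.9+53.42 = 344.1 kN/m.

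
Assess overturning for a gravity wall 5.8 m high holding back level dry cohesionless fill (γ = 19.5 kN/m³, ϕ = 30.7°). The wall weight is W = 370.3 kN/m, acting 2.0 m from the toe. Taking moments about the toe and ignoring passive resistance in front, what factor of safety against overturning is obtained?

K_a = tan²(45° − 30.7°/2) = 0.3240.
P_a = ½K_aγH² = 0.5×0.3240×19.5×5.8² = 106.3 kN/m, acting at H/3 = 1.933 m above the base.
Overturning moment M_o = P_a × H/3 = 106.3 × 1.933 = 205.5.
Resisting moment M_r = W × 2.0 = 370.3 × 2.0 = 740.6.
FS_overturning = M_r/M_o = 740.6/205.5 = 3.604.

3.60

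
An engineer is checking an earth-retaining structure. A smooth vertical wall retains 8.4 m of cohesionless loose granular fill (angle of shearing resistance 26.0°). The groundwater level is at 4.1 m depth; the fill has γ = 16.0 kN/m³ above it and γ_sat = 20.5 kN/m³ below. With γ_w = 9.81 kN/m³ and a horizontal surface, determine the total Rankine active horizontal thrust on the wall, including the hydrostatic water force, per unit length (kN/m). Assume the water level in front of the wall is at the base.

K_a = tan²(45° − φ/2) = 0.3905.
γ' = 20.5 − 9.81 = 10.69 kN/m³. Depth below WT = 4.3 m.
σ'_h at WT = K_a γ d_w = 25.61 kPa; at base = 25.61 + K_a γ' × 4.3 = 43.56 kPa.
P₁ (0–4.1 m) = ½×25.61×4.1 = 52.51. P₂ (4.1–8.4 m) = ½(25.61+43.56)×4.3 = 148.7.
P_w = ½ γ_w h₂² = 0.5×9.81×4.3² = 90.69. Total = 52.51+148.7+90.69 = 291.9 kN/m.

292 kN/m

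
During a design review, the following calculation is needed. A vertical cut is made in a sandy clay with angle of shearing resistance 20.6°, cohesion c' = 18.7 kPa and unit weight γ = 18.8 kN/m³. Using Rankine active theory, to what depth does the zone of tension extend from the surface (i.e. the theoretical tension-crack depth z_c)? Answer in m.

2.87 m

K_a = tan²(45° − 20.6°/2) = 0.4795; √K_a = 0.6924.
The active pressure is zero where K_a γ z = 2c√K_a, so z_c = 2c/(γ√K_a) = 2×18.7/(18.8×0.6924) = 2.873 m.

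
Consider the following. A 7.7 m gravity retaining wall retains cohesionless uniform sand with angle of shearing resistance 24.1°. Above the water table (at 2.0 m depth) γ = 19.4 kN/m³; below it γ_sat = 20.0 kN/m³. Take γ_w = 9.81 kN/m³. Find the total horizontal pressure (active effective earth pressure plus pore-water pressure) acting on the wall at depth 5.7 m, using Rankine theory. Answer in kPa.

68.4 kPa

K_a = (1 − sin φ)/(1 + sin φ) = 0.4201.
γ' = 20.0 − 9.81 = 10.19 kN/m³.
Effective vertical stress at 5.7 m: σ'_v = 19.4×2.0 + 10.19×3.70 = 76.50 kPa.
σ'_h = K_a σ'_v = 0.4201 × 76.50 = 32.14 kPa; u = γ_w × 3.70 = 36.30 kPa.
Total σ_h = 32.14 + 36.30 = 68.44 kPa.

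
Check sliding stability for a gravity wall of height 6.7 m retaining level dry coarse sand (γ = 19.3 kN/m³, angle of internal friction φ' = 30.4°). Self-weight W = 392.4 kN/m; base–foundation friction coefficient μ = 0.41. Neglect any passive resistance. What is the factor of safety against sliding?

K_a = tan²(45° − 30.4°/2) = 0.3280.
P_a = ½K_aγH² = 0.5×0.3280×19.3×6.7² = 142.1 kN/m, acting at H/3 = 2.233 m above the base.
FS_sliding = μW / P_a = 0.41×392.4 / 142.1 = 1.132.

1.13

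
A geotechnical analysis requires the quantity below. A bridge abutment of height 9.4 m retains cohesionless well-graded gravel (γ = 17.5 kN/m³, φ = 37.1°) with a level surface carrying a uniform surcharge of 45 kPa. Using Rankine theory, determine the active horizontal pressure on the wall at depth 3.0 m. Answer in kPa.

K_a = (1 − sin φ)/(1 + sin φ) = 0.2475.
σ_v = γz + q = 17.5 × 3.0 + 45 = 97.50 kPa.
σ_h = K_a σ_v = 0.2475 × 97.50 = 24.13 kPa.

24.1 kPa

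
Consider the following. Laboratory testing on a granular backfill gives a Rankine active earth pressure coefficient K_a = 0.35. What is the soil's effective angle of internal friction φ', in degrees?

K_a = tan²(45° − φ/2) ⇒ 45° − φ/2 = arctan(√0.35) = 30.61°.
φ = 2(45° − 30.61°) = 28.78°.

28.8°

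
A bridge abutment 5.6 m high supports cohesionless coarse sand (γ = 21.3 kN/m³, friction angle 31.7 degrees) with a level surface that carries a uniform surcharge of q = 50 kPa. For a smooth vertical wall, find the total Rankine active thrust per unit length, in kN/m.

K_a = tan²(45° − φ/2) = 0.3111.
Soil triangle: ½ K_a γ H² = 0.5×0.3111×21.3×5.6² = 103.9 kN/m.
Surcharge rectangle: K_a q H = 0.3111×50×5.6 = 87.10 kN/m.
Total = 103.9 + 87.10 = 191.0 kN/m.

191 kN/m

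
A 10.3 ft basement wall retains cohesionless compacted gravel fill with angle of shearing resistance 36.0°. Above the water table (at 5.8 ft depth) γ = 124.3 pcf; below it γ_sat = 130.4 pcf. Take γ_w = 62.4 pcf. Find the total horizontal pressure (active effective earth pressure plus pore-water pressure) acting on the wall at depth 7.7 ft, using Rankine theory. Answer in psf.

K_a = (1 − sin φ)/(1 + sin φ) = 0.2596.
γ' = 130.4 − 62.4 = 68.00 pcf.
Effective vertical stress at 7.7 ft: σ'_v = 124.3×5.8 + 68.00×1.90 = 850.1 psf.
σ'_h = K_a σ'_v = 0.2596 × 850.1 = 220.7 psf; u = γ_w × 1.90 = 118.6 psf.
Total σ_h = 220.7 + 118.6 = 339.3 psf.

339 psf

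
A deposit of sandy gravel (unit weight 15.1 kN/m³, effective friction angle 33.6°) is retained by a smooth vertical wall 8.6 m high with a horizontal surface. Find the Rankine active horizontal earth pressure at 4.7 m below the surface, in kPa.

20.4 kPa

K_a = (1 − sin φ)/(1 + sin φ) = 0.2875.
σ_h = K_a γ z = 0.2875 × 15.1 × 4.7 = 20.40 kPa.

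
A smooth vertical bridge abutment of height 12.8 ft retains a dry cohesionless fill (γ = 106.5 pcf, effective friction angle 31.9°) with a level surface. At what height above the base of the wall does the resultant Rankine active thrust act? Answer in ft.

K_a = 0.3085.
The pressure distribution is triangular, so the resultant acts at H/3 above the base = 12.8/3 = 4.267 ft.

4.27 ft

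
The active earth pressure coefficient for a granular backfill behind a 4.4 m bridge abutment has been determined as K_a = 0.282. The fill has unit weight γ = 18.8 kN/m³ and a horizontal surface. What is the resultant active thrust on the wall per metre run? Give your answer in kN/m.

P = ½ K_a γ H² = 0.5 × 0.282 × 18.8 × 4.4² = 51.32 kN/m.

51.3 kN/m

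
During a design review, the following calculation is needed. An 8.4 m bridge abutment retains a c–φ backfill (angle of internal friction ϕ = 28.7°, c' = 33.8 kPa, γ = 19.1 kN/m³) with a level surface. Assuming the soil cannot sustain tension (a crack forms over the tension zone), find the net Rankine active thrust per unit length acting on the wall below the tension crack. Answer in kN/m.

19.8 kN/m

K_a = 0.3511; √K_a = 0.5926.
Tension-crack depth z_c = 2c/(γ√K_a) = 2×33.8/(19.1×0.5926) = 5.973 m.
σ_a at base = K_a γ H − 2c√K_a = 0.3511×19.1×8.4 − 2×33.8×0.5926 = 16.28 kPa.
P_a = ½ × 16.28 × (H − z_c) = 0.5×16.28×2.427 = 19.76 kN/m.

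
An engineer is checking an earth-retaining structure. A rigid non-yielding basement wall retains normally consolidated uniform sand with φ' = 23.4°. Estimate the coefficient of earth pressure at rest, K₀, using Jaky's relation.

0.603

K₀ = 1 − sin φ' = 1 − sin 23.4° = 0.6029.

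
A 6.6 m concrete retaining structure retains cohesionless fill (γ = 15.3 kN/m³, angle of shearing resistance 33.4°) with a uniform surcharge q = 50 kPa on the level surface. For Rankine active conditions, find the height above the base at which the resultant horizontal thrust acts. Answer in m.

2.75 m

K_a = 0.2899.
Triangular part P₁ = ½K_aγH² = 96.61 at H/3 = 2.200 m; rectangular part P₂ = K_a q H = 95.67 at H/2 = 3.300 m.
ȳ = (P₁·2.200 + P₂·3.300)/(P₁+P₂) = 2.747 m.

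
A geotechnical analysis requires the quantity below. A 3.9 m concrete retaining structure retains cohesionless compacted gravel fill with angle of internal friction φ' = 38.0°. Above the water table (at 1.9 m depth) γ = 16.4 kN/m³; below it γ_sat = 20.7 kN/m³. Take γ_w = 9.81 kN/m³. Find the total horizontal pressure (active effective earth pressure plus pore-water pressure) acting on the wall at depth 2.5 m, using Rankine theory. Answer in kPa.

14.9 kPa

K_a = (1 − sin φ)/(1 + sin φ) = 0.2379.
γ' = 20.7 − 9.81 = 10.89 kN/m³.
Effective vertical stress at 2.5 m: σ'_v = 16.4×1.9 + 10.89×0.600 = 37.69 kPa.
σ'_h = K_a σ'_v = 0.2379 × 37.69 = 8.967 kPa; u = γ_w × 0.600 = 5.886 kPa.
Total σ_h = 8.967 + 5.886 = 14.85 kPa.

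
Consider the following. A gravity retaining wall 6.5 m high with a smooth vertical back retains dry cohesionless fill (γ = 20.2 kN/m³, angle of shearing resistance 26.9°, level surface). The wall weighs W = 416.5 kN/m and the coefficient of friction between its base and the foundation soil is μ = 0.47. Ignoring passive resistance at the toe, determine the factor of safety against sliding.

K_a = tan²(45° − 26.9°/2) = 0.3770.
P_a = ½K_aγH² = 0.5×0.3770×20.2×6.5² = 160.9 kN/m, acting at H/3 = 2.167 m above the base.
FS_sliding = μW / P_a = 0.47×416.5 / 160.9 = 1.217.

1.22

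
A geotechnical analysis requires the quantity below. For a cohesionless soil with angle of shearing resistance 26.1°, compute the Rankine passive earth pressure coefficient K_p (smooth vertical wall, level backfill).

2.57

K_p = (1 + sin φ)/(1 − sin φ) = tan²(45° + 26.1°/2) = 2.571.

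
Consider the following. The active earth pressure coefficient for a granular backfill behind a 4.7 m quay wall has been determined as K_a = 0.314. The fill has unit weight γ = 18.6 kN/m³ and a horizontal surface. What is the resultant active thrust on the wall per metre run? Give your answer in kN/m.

64.5 kN/m

P = ½ K_a γ H² = 0.5 × 0.314 × 18.6 × 4.7² = 64.51 kN/m.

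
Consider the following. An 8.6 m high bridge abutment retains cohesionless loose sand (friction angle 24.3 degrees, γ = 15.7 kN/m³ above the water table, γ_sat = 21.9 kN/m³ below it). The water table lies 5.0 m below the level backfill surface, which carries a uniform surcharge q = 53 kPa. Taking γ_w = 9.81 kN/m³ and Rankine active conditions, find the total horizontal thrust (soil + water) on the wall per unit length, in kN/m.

486 kN/m

K_a = tan²(45° − φ/2) = 0.4169.
γ' = 21.9 − 9.81 = 12.09 kN/m³. h₂ = H − d_w = 3.6 m.
σ'_h: at surface K_a·q = 22.10; at WT K_a(q+γd_w) = 54.82; at base K_a(q+γd_w+γ'h₂) = 72.97 kPa.
P₁ = ½(22.10+54.82)×5.0 = 192.3; P₂ = ½(54.82+72.97)×3.6 = 230.0; P_w = ½γ_w h₂² = 63.57.
Total = 192.3+230.0+63.57 = 485.9 kN/m.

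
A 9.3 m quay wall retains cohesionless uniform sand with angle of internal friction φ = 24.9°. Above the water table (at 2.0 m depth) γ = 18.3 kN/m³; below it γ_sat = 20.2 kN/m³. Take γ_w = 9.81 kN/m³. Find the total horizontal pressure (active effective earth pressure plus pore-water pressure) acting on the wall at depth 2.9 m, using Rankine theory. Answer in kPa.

27.6 kPa

K_a = (1 − sin φ)/(1 + sin φ) = 0.4074.
γ' = 20.2 − 9.81 = 10.39 kN/m³.
Effective vertical stress at 2.9 m: σ'_v = 18.3×2.0 + 10.39×0.900 = 45.95 kPa.
σ'_h = K_a σ'_v = 0.4074 × 45.95 = 18.72 kPa; u = γ_w × 0.900 = 8.829 kPa.
Total σ_h = 18.72 + 8.829 = 27.55 kPa.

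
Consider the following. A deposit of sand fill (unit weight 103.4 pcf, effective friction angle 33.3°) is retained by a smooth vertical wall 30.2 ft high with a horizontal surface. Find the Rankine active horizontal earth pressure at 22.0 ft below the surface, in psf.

K_a = (1 − sin φ)/(1 + sin φ) = 0.2911.
σ_h = K_a γ z = 0.2911 × 103.4 × 22.0 = 662.3 psf.

662 psf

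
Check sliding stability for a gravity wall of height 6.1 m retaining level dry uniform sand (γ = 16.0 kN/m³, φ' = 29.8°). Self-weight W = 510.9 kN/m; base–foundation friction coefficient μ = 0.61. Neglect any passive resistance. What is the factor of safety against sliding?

K_a = tan²(45° − 29.8°/2) = 0.3360.
P_a = ½K_aγH² = 0.5×0.3360×16.0×6.1² = 100.0 kN/m, acting at H/3 = 2.033 m above the base.
FS_sliding = μW / P_a = 0.61×510.9 / 100.0 = 3.116.

3.12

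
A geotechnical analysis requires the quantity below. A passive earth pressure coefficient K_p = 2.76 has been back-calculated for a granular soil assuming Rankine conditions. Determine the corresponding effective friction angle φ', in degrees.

K_p = (1+sin φ)/(1−sin φ) ⇒ sin φ = (K_p − 1)/(K_p + 1) = 0.4681.
φ = arcsin(0.4681) = 27.91°.

27.9°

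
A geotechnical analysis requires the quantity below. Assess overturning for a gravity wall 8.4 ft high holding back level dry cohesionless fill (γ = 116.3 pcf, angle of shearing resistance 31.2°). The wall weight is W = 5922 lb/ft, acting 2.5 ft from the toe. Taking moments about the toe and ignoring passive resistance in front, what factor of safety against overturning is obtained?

4.06

K_a = tan²(45° − 31.2°/2) = 0.3175.
P_a = ½K_aγH² = 0.5×0.3175×116.3×8.4² = 1303 lb/ft, acting at H/3 = 2.800 ft above the base.
Overturning moment M_o = P_a × H/3 = 1303 × 2.800 = 3648.
Resisting moment M_r = W × 2.5 = 5922 × 2.5 = 14800.
FS_overturning = M_r/M_o = 14800/3648 = 4.059.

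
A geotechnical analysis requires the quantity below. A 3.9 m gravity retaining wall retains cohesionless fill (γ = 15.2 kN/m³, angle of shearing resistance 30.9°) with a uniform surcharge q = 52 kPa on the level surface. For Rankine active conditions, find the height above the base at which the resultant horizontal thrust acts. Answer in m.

1.71 m

K_a = 0.3214.
Triangular part P₁ = ½K_aγH² = 37.15 at H/3 = 1.300 m; rectangular part P₂ = K_a q H = 65.18 at H/2 = 1.950 m.
ȳ = (P₁·1.300 + P₂·1.950)/(P₁+P₂) = 1.714 m.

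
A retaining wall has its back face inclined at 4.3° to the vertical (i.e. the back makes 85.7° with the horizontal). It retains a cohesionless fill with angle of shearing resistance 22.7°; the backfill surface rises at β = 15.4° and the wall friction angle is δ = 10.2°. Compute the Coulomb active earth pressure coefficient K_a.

K_a = sin²(α+φ) / [sin²α · sin(α−δ) · (1 + √{sin(φ+δ)sin(φ−β) / (sin(α−δ)sin(α+β))})²].
With α = 85.7°, φ = 22.7°, δ = 10.2°, β = 15.4°: K_a = 0.5803.

0.580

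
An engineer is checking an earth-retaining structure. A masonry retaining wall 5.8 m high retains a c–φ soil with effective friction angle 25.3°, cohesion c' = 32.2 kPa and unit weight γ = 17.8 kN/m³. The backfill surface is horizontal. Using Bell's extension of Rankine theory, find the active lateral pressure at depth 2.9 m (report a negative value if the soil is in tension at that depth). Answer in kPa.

-20.1 kPa

K_a = (1 − sin φ)/(1 + sin φ) = 0.4012.
σ_a = K_a γ z − 2c√K_a = 0.4012×17.8×2.9 − 2×32.2×0.6334 = -20.08 kPa.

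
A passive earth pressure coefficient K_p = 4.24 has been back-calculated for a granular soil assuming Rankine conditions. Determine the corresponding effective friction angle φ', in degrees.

K_p = (1+sin φ)/(1−sin φ) ⇒ sin φ = (K_p − 1)/(K_p + 1) = 0.6183.
φ = arcsin(0.6183) = 38.19°.

38.2°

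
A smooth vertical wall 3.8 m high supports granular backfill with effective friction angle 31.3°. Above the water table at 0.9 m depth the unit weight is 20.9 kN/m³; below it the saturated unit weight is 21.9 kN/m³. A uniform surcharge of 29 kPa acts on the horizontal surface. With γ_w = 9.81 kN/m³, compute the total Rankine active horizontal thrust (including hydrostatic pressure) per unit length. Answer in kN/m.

K_a = tan²(45° − φ/2) = 0.3162.
γ' = 21.9 − 9.81 = 12.09 kN/m³. h₂ = H − d_w = 2.9 m.
σ'_h: at surface K_a·q = 9.170; at WT K_a(q+γd_w) = 15.12; at base K_a(q+γd_w+γ'h₂) = 26.20 kPa.
P₁ = ½(9.170+15.12)×0.9 = 10.93; P₂ = ½(15.12+26.20)×2.9 = 59.92; P_w = ½γ_w h₂² = 41.25.
Total = 10.93+59.92+41.25 = 112.1 kN/m.

112 kN/m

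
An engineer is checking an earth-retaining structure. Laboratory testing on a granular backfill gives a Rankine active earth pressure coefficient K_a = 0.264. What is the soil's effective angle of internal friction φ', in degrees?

K_a = tan²(45° − φ/2) ⇒ 45° − φ/2 = arctan(√0.264) = 27.19°.
φ = 2(45° − 27.19°) = 35.61°.

35.6°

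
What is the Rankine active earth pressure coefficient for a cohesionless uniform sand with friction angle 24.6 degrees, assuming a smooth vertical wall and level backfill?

0.412

K_a = (1 − sin φ)/(1 + sin φ) = (1 − sin 24.6°)/(1 + sin 24.6°) = 0.4121.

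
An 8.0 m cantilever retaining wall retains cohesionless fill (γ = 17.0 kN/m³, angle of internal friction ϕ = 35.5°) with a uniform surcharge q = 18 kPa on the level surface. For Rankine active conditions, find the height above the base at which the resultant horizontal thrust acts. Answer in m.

2.95 m

K_a = 0.2653.
Triangular part P₁ = ½K_aγH² = 144.3 at H/3 = 2.667 m; rectangular part P₂ = K_a q H = 38.20 at H/2 = 4.000 m.
ȳ = (P₁·2.667 + P₂·4.000)/(P₁+P₂) = 2.946 m.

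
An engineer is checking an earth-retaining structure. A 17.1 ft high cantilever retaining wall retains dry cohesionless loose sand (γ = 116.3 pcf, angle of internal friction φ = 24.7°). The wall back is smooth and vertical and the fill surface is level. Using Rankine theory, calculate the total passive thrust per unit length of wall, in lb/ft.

K_p = tan²(45° + φ/2) = 2.436.
P_p = ½ K_p γ H² = 0.5 × 2.436 × 116.3 × 17.1² = 41410 lb/ft.

41400 lb/ft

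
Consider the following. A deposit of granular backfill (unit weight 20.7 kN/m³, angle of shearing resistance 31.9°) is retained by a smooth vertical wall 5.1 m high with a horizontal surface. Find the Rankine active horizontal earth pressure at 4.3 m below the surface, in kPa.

27.5 kPa

K_a = (1 − sin φ)/(1 + sin φ) = 0.3085.
σ_h = K_a γ z = 0.3085 × 20.7 × 4.3 = 27.46 kPa.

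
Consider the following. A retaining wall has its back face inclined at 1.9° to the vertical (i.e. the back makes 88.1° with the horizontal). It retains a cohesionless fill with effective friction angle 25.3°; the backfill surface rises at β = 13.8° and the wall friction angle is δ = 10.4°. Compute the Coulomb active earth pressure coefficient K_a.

K_a = sin²(α+φ) / [sin²α · sin(α−δ) · (1 + √{sin(φ+δ)sin(φ−β) / (sin(α−δ)sin(α+β))})²].
With α = 88.1°, φ = 25.3°, δ = 10.4°, β = 13.8°: K_a = 0.4743.

0.474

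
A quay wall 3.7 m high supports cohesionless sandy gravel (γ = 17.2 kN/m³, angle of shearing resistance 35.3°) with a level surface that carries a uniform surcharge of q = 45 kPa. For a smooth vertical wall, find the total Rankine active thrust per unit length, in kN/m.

K_a = tan²(45° − φ/2) = 0.2675.
Soil triangle: ½ K_a γ H² = 0.5×0.2675×17.2×3.7² = 31.50 kN/m.
Surcharge rectangle: K_a q H = 0.2675×45×3.7 = 44.55 kN/m.
Total = 31.50 + 44.55 = 76.04 kN/m.

76.0 kN/m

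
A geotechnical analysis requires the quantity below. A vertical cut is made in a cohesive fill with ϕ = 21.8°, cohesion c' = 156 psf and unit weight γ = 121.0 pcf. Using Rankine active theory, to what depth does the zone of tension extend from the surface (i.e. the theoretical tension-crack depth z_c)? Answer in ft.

3.81 ft

K_a = tan²(45° − 21.8°/2) = 0.4584; √K_a = 0.6771.
The active pressure is zero where K_a γ z = 2c√K_a, so z_c = 2c/(γ√K_a) = 2×156/(121.0×0.6771) = 3.808 ft.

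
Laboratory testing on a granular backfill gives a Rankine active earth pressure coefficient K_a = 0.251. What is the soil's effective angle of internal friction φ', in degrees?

36.8°

K_a = tan²(45° − φ/2) ⇒ 45° − φ/2 = arctan(√0.251) = 26.61°.
φ = 2(45° − 26.61°) = 36.78°.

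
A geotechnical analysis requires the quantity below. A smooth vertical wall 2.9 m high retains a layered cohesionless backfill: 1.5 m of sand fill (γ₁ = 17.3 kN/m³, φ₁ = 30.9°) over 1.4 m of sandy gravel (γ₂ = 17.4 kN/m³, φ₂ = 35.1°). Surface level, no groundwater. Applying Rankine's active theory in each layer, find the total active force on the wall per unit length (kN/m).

K_a1 = tan²(45°−30.9°/2) = 0.3214; K_a2 = tan²(45°−35.1°/2) = 0.2698.
Layer 1: σ at base = K_a1 γ₁ h₁ = 8.340 kPa; P₁ = ½×8.340×1.5 = 6.255.
Layer 2: σ_v at top = γ₁h₁ = 25.95; σ_h top = K_a2×25.95 = 7.002; σ_h base = K_a2×(25.95+17.4×1.4) = 13.58.
P₂ = ½(7.002+13.58)×1.4 = 14.40. Total P_a = 6.255+14.40 = 20.66 kN/m.

20.7 kN/m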